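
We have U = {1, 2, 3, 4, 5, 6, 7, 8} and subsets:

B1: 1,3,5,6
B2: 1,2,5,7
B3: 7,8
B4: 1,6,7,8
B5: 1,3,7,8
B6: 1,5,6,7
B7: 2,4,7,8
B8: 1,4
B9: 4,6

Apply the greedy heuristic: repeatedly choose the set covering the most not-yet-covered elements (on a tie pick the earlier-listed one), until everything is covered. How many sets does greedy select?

2

Pick 1: B1 covers 4 new elements (1, 3, 5, 6).
Pick 2: B7 covers 4 new elements (2, 4, 7, 8).
Greedy uses 2 sets.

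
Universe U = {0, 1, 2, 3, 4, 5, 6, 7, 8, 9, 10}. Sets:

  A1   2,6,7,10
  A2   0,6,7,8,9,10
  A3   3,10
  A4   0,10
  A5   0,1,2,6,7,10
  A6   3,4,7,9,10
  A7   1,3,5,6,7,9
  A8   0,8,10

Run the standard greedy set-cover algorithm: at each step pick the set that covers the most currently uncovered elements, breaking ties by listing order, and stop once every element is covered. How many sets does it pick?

Pick 1: A2 covers 6 new elements (0, 6, 7, 8, 9, 10).
Pick 2: A7 covers 3 new elements (1, 3, 5).
Pick 3: A1 covers 1 new elements (2).
Pick 4: A6 covers 1 new elements (4).
Greedy uses 4 sets.

4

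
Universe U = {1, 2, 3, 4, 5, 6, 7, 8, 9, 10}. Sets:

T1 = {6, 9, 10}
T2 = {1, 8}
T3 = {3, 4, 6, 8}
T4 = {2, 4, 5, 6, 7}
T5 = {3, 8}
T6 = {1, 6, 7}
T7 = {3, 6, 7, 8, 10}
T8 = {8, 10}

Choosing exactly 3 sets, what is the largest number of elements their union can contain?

Choosing T1, T2, T4 covers {1, 2, 4, 5, 6, 7, 8, 9, 10} — 9 elements.
No choice of 3 sets does better; here 3 is left uncovered.

9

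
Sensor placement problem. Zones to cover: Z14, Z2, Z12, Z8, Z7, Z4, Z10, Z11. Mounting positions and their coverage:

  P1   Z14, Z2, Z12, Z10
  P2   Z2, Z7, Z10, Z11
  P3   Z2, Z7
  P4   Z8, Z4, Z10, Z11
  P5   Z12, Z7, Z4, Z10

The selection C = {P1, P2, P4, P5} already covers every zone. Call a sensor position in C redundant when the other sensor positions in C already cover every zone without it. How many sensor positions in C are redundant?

Drop P1: Z14 uncovered — not redundant.
Drop P2: the rest still cover every zone — redundant.
Drop P4: Z8 uncovered — not redundant.
Drop P5: the rest still cover every zone — redundant.
2 redundant: P2, P5.

2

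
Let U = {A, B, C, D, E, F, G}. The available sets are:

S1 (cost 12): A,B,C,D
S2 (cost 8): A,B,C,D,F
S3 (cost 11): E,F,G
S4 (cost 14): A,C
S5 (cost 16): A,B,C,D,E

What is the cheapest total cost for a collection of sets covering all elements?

19

S2, S3 cover every element at cost 8 + 11 = 19.
Any cover uses at least 2 sets; among all covering selections none totals below 19.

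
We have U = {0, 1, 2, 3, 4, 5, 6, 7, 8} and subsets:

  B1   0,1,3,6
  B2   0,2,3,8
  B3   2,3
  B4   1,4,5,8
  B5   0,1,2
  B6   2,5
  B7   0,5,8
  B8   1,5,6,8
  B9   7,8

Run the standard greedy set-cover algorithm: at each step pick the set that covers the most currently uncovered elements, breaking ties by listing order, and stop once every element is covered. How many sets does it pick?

4

Pick 1: B1 covers 4 new elements (0, 1, 3, 6).
Pick 2: B4 covers 3 new elements (4, 5, 8).
Pick 3: B2 covers 1 new elements (2).
Pick 4: B9 covers 1 new elements (7).
Greedy uses 4 sets.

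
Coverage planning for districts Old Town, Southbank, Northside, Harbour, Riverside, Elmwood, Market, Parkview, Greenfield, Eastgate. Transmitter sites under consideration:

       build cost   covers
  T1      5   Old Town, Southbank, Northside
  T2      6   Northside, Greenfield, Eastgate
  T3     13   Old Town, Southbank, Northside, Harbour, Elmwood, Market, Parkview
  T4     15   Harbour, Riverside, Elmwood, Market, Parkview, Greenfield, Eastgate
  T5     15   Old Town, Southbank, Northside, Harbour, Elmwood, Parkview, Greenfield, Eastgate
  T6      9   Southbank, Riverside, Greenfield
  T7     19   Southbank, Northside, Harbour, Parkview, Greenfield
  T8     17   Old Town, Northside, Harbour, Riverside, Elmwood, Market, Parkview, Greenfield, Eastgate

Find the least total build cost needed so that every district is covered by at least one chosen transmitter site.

T1, T4 cover every district at build cost 5 + 15 = 20.
Any cover uses at least 2 transmitter sites; among all covering selections none totals below 20.

20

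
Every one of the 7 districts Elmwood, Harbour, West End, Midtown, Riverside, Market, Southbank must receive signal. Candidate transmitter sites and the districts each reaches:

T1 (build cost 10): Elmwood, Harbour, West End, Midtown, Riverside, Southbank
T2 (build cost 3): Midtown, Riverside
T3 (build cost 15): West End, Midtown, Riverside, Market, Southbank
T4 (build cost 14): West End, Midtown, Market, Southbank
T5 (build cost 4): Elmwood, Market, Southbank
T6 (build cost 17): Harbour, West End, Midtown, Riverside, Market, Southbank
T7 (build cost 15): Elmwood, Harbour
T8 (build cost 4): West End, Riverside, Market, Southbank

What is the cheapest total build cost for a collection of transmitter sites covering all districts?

14

T1, T5 cover every district at build cost 10 + 4 = 14.
Any cover uses at least 2 transmitter sites; among all covering selections none totals below 14.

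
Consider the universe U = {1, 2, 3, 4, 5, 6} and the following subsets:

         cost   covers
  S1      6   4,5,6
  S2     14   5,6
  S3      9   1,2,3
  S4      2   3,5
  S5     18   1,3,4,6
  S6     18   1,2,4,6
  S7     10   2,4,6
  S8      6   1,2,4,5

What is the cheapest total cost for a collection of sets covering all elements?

S1, S4, S8 cover every element at cost 6 + 2 + 6 = 14.
Any cover uses at least 2 sets; among all covering selections none totals below 14.

14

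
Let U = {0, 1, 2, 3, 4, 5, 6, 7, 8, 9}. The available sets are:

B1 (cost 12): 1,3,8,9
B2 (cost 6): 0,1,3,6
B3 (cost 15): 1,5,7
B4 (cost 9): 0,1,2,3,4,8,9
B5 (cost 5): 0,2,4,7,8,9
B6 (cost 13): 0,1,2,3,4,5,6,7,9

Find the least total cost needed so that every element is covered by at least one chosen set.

B5, B6 cover every element at cost 5 + 13 = 18.
Any cover uses at least 2 sets; among all covering selections none totals below 18.

18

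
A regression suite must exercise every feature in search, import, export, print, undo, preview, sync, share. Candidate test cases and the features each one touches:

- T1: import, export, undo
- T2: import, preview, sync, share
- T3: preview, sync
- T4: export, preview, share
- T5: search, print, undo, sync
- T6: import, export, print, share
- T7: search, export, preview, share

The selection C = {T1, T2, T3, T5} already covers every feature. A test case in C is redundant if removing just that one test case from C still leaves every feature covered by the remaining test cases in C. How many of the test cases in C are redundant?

1

Drop T1: export uncovered — not redundant.
Drop T2: share uncovered — not redundant.
Drop T3: the rest still cover every feature — redundant.
Drop T5: search, print uncovered — not redundant.
1 redundant: T3.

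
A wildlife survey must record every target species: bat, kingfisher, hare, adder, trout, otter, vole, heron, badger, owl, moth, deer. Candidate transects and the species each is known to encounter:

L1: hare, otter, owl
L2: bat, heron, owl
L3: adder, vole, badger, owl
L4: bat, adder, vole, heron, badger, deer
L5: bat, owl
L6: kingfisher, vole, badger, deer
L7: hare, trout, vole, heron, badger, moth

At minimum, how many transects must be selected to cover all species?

L1, L4, L6, L7 together cover {bat, kingfisher, hare, adder, trout, otter, vole, heron, badger, owl, moth, deer} — every species.
No 3 of the 7 transects cover everything (all 35 triples fall short), so 4 is minimum.

4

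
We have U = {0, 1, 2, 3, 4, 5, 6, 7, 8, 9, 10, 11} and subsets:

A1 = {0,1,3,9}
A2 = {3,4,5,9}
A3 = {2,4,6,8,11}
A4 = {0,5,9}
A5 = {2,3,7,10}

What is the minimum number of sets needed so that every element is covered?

4

A1, A2, A3, A5 together cover {0, 1, 2, 3, 4, 5, 6, 7, 8, 9, 10, 11} — every element.
No 3 of the 5 sets cover everything (all 10 triples fall short), so 4 is minimum.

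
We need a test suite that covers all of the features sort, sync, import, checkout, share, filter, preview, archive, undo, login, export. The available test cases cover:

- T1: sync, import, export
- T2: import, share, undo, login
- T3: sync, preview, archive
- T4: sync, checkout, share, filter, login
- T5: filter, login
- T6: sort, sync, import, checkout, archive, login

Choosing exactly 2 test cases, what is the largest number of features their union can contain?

Choosing T2, T6 covers {sort, sync, import, checkout, share, archive, undo, login} — 8 features.
No choice of 2 test cases does better; here filter, preview, export are left uncovered.

8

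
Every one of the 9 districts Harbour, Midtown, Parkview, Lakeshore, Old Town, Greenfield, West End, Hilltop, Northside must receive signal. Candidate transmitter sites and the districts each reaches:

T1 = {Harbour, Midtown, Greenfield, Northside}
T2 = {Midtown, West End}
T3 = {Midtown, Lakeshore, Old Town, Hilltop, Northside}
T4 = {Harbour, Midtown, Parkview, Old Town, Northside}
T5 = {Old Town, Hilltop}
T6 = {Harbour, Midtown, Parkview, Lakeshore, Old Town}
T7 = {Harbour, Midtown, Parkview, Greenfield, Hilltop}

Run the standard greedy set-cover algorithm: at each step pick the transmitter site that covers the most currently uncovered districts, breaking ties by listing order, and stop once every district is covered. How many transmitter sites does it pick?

3

Pick 1: T3 covers 5 new districts (Midtown, Lakeshore, Old Town, Hilltop, Northside).
Pick 2: T7 covers 3 new districts (Harbour, Parkview, Greenfield).
Pick 3: T2 covers 1 new districts (West End).
Greedy uses 3 transmitter sites.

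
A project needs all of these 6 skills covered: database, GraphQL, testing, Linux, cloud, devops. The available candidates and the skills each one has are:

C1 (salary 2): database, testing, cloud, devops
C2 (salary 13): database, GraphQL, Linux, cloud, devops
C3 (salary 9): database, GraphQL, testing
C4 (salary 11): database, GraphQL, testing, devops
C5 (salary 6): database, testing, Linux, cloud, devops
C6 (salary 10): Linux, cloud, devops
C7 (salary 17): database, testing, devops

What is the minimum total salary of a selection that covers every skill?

C1, C2 cover every skill at salary 2 + 13 = 15.
Any cover uses at least 2 candidates; among all covering selections none totals below 15.
Greedy by coverage-per-salary would pick C1, C5, C3 for 17 — worse than the optimum 15.

15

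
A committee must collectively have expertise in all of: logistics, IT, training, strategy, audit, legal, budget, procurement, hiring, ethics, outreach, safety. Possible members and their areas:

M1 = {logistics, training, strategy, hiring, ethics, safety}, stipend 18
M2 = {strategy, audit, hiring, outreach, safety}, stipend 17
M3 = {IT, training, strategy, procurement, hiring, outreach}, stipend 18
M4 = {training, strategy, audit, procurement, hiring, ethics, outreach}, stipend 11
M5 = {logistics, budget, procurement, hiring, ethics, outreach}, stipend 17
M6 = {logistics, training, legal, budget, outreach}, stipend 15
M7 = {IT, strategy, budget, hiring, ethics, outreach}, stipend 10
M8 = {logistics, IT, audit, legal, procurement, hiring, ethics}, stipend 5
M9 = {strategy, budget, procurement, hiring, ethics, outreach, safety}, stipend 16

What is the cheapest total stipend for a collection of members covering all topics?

M4, M8, M9 cover every topic at stipend 11 + 5 + 16 = 32.
Any cover uses at least 3 members; among all covering selections none totals below 32.
Greedy by coverage-per-stipend would pick M8, M7, M1 for 33 — worse than the optimum 32.

32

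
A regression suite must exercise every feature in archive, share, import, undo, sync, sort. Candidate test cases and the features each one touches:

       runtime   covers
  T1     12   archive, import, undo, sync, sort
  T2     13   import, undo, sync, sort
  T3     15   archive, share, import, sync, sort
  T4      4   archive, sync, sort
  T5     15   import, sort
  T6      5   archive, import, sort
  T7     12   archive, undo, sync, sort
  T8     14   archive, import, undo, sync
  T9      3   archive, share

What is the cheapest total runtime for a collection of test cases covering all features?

T1, T9 cover every feature at runtime 12 + 3 = 15.
Any cover uses at least 2 test cases; among all covering selections none totals below 15.
Greedy by coverage-per-runtime would pick T4, T9, T6, T1 for 24 — worse than the optimum 15.

15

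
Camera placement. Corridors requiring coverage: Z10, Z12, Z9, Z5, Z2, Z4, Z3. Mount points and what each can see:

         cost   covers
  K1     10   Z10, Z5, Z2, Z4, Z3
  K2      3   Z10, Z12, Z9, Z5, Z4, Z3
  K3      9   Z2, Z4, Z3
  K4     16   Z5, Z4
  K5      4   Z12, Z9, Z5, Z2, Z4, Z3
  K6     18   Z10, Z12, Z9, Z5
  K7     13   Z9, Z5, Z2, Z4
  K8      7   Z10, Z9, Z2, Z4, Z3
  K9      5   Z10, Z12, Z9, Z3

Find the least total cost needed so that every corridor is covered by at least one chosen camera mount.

K2, K5 cover every corridor at cost 3 + 4 = 7.
Any cover uses at least 2 camera mounts; among all covering selections none totals below 7.

7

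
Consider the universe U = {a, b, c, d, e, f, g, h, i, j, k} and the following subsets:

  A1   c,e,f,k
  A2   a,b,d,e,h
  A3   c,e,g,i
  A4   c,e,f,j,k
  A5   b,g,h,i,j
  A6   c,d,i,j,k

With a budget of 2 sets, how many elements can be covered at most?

9

Choosing A1, A5 covers {b, c, e, f, g, h, i, j, k} — 9 elements.
No choice of 2 sets does better; here a, d are left uncovered.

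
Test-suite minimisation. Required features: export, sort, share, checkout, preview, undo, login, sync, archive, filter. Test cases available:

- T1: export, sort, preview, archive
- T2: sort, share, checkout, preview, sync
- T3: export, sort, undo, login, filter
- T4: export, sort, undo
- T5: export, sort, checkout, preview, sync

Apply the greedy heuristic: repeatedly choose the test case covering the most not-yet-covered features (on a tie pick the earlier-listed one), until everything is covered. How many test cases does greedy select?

Pick 1: T2 covers 5 new features (sort, share, checkout, preview, sync).
Pick 2: T3 covers 4 new features (export, undo, login, filter).
Pick 3: T1 covers 1 new features (archive).
Greedy uses 3 test cases.

3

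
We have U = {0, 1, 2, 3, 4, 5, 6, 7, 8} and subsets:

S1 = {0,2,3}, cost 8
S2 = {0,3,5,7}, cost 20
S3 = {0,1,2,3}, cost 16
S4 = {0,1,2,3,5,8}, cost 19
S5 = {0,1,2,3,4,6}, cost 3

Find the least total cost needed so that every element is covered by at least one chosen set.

S2, S4, S5 cover every element at cost 20 + 19 + 3 = 42.
Any cover uses at least 3 sets; among all covering selections none totals below 42.

42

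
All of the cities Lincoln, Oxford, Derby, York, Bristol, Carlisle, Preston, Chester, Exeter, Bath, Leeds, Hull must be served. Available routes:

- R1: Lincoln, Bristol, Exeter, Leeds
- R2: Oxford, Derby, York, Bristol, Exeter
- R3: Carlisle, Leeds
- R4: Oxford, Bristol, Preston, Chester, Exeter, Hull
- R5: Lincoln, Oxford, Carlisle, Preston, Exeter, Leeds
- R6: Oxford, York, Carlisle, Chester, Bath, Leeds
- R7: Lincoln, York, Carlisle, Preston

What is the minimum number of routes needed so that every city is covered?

4

R1, R2, R4, R6 together cover {Lincoln, Oxford, Derby, York, Bristol, Carlisle, Preston, Chester, Exeter, Bath, Leeds, Hull} — every city.
No 3 of the 7 routes cover everything (all 35 triples fall short), so 4 is minimum.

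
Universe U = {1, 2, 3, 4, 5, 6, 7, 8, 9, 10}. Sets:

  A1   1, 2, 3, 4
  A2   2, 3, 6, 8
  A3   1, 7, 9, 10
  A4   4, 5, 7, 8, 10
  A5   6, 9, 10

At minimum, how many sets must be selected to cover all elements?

A1, A4, A5 together cover {1, 2, 3, 4, 5, 6, 7, 8, 9, 10} — every element.
No 2 of the 5 sets cover everything (all 10 pairs fall short), so 3 is minimum.

3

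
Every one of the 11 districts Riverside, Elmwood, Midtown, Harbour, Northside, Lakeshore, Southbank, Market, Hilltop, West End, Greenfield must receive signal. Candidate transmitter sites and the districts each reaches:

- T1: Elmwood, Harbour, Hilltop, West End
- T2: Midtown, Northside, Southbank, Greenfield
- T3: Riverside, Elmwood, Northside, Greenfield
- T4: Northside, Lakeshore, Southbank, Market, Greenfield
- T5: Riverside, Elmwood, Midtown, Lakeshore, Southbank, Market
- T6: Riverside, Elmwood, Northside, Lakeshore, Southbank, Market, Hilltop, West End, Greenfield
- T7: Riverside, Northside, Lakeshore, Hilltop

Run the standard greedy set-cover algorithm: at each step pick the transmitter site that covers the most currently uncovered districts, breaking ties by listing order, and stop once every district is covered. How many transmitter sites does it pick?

3

Pick 1: T6 covers 9 new districts (Riverside, Elmwood, Northside, Lakeshore, Southbank, Market, Hilltop, West End, Greenfield).
Pick 2: T1 covers 1 new districts (Harbour).
Pick 3: T2 covers 1 new districts (Midtown).
Greedy uses 3 transmitter sites.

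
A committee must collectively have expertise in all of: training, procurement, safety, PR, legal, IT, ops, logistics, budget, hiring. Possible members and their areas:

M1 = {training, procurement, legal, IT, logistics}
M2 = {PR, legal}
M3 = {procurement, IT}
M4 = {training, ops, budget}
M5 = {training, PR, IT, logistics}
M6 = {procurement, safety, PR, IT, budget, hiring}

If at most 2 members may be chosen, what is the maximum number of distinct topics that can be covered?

9

Choosing M1, M6 covers {training, procurement, safety, PR, legal, IT, logistics, budget, hiring} — 9 topics.
No choice of 2 members does better; here ops is left uncovered.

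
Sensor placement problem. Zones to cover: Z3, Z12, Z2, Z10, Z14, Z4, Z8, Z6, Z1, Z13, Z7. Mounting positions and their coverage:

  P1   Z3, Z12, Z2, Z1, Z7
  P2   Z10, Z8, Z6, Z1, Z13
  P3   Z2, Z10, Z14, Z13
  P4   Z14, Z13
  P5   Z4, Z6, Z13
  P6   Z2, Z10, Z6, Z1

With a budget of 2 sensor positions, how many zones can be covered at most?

9

Choosing P1, P2 covers {Z3, Z12, Z2, Z10, Z8, Z6, Z1, Z13, Z7} — 9 zones.
No choice of 2 sensor positions does better; here Z14, Z4 are left uncovered.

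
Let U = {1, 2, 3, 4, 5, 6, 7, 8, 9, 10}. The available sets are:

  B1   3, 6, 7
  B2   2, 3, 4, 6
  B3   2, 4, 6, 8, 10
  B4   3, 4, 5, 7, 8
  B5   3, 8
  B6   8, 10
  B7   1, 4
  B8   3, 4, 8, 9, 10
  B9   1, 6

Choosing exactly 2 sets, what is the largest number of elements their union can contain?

8

Choosing B3, B4 covers {2, 3, 4, 5, 6, 7, 8, 10} — 8 elements.
No choice of 2 sets does better; here 1, 9 are left uncovered.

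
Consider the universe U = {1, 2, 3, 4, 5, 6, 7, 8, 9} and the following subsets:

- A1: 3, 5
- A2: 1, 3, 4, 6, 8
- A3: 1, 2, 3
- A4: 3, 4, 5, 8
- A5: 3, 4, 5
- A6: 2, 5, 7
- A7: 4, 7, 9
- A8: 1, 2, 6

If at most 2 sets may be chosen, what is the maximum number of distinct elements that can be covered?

8

Choosing A2, A6 covers {1, 2, 3, 4, 5, 6, 7, 8} — 8 elements.
No choice of 2 sets does better; here 9 is left uncovered.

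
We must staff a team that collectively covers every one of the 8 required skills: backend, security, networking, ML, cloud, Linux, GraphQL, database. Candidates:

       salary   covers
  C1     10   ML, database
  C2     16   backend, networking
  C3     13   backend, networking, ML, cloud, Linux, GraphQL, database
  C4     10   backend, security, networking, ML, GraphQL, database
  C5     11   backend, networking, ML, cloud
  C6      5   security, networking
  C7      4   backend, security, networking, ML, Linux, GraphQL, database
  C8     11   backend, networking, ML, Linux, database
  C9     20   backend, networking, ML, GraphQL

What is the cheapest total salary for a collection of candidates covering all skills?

C5, C7 cover every skill at salary 11 + 4 = 15.
Any cover uses at least 2 candidates; among all covering selections none totals below 15.

15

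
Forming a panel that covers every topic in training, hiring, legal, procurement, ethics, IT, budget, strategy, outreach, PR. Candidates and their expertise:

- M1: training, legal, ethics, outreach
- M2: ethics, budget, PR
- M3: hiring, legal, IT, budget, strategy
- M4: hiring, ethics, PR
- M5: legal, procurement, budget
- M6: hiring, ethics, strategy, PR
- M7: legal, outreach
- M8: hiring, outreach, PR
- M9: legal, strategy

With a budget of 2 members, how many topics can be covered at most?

8

Choosing M1, M3 covers {training, hiring, legal, ethics, IT, budget, strategy, outreach} — 8 topics.
No choice of 2 members does better; here procurement, PR are left uncovered.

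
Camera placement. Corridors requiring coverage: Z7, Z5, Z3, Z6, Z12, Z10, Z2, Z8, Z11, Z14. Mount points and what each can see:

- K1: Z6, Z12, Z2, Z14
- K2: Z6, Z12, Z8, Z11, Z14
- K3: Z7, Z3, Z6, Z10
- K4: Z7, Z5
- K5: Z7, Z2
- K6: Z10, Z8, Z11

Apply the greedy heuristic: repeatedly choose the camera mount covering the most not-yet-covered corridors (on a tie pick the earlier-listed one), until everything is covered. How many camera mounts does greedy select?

Pick 1: K2 covers 5 new corridors (Z6, Z12, Z8, Z11, Z14).
Pick 2: K3 covers 3 new corridors (Z7, Z3, Z10).
Pick 3: K1 covers 1 new corridors (Z2).
Pick 4: K4 covers 1 new corridors (Z5).
Greedy uses 4 camera mounts.

4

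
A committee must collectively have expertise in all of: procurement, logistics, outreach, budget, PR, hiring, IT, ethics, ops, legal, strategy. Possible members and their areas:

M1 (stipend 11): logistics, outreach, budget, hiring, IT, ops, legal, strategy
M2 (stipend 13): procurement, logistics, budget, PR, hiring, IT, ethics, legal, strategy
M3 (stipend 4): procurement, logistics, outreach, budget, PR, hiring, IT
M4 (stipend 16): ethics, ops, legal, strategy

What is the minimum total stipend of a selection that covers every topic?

M3, M4 cover every topic at stipend 4 + 16 = 20.
Any cover uses at least 2 members; among all covering selections none totals below 20.
Greedy by coverage-per-stipend would pick M3, M1, M2 for 28 — worse than the optimum 20.

20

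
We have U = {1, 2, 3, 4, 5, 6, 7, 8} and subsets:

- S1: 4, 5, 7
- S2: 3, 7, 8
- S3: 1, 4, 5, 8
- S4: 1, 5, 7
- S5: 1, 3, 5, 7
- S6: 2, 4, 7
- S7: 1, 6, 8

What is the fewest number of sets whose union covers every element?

S5, S6, S7 together cover {1, 2, 3, 4, 5, 6, 7, 8} — every element.
No 2 of the 7 sets cover everything (all 21 pairs fall short), so 3 is minimum.

3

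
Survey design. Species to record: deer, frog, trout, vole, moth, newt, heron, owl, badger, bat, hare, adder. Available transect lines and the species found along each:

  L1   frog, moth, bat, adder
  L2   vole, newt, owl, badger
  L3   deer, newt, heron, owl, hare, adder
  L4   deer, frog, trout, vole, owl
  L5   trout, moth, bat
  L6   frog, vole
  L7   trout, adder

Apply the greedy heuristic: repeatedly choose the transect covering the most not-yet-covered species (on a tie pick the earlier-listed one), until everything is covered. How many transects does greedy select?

4

Pick 1: L3 covers 6 new species (deer, newt, heron, owl, hare, adder).
Pick 2: L1 covers 3 new species (frog, moth, bat).
Pick 3: L2 covers 2 new species (vole, badger).
Pick 4: L4 covers 1 new species (trout).
Greedy uses 4 transects.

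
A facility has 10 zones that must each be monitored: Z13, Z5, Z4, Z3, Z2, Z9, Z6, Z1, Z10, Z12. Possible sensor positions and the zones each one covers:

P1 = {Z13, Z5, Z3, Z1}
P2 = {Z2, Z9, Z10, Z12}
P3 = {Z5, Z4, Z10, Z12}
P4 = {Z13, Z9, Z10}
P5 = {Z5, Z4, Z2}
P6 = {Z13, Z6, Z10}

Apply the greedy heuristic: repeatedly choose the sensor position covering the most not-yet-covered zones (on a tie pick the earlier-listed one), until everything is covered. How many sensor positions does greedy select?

4

Pick 1: P1 covers 4 new zones (Z13, Z5, Z3, Z1).
Pick 2: P2 covers 4 new zones (Z2, Z9, Z10, Z12).
Pick 3: P3 covers 1 new zones (Z4).
Pick 4: P6 covers 1 new zones (Z6).
Greedy uses 4 sensor positions.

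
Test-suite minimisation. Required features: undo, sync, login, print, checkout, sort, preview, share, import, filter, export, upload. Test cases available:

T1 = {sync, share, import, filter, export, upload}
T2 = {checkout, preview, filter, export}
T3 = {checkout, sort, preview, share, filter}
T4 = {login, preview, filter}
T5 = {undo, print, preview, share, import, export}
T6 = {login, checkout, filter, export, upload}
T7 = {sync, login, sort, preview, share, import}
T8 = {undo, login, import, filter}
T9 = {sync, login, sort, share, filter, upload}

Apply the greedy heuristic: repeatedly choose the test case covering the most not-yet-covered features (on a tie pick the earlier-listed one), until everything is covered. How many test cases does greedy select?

Pick 1: T1 covers 6 new features (sync, share, import, filter, export, upload).
Pick 2: T3 covers 3 new features (checkout, sort, preview).
Pick 3: T5 covers 2 new features (undo, print).
Pick 4: T4 covers 1 new features (login).
Greedy uses 4 test cases. (The true minimum is 3.)

4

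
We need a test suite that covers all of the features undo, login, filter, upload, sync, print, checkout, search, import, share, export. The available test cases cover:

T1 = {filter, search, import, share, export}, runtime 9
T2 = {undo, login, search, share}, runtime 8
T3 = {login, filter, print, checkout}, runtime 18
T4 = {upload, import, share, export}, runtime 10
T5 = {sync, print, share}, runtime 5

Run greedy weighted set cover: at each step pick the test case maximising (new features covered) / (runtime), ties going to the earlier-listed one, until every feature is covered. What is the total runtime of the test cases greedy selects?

Pick 1: T5 adds 3 new (sync, print, share) at runtime 5 (ratio 3/5).
Pick 2: T1 adds 4 new (filter, search, import, export) at runtime 9 (ratio 4/9).
Pick 3: T2 adds 2 new (undo, login) at runtime 8 (ratio 2/8).
Pick 4: T4 adds 1 new (upload) at runtime 10 (ratio 1/10).
Pick 5: T3 adds 1 new (checkout) at runtime 18 (ratio 1/18).
Greedy total runtime: 5 + 9 + 8 + 10 + 18 = 50. (The true optimum is 41, so greedy overshoots here.)

50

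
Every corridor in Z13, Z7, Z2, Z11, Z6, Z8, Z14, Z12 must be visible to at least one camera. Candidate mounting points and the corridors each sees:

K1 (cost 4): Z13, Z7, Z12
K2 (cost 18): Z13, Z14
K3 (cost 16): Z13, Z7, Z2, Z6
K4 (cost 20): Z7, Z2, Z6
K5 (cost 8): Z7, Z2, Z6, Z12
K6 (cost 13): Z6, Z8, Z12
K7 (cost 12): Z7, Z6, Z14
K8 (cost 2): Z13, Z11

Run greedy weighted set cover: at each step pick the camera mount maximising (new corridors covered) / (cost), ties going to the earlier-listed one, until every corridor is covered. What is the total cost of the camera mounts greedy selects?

Pick 1: K8 adds 2 new (Z13, Z11) at cost 2 (ratio 2/2).
Pick 2: K1 adds 2 new (Z7, Z12) at cost 4 (ratio 2/4).
Pick 3: K5 adds 2 new (Z2, Z6) at cost 8 (ratio 2/8).
Pick 4: K7 adds 1 new (Z14) at cost 12 (ratio 1/12).
Pick 5: K6 adds 1 new (Z8) at cost 13 (ratio 1/13).
Greedy total cost: 2 + 4 + 8 + 12 + 13 = 39. (The true optimum is 35, so greedy overshoots here.)

39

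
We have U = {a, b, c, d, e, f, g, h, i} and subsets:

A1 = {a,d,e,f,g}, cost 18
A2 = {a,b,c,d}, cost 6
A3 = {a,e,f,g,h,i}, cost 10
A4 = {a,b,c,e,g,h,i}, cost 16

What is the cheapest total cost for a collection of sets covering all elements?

16

A2, A3 cover every element at cost 6 + 10 = 16.
Any cover uses at least 2 sets; among all covering selections none totals below 16.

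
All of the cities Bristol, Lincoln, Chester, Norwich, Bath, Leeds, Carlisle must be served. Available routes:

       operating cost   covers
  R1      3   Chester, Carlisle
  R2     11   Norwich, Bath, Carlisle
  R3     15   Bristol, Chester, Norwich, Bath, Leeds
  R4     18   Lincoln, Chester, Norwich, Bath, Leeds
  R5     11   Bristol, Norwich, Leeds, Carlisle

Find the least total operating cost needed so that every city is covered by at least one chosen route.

29

R4, R5 cover every city at operating cost 18 + 11 = 29.
Any cover uses at least 2 routes; among all covering selections none totals below 29.
Greedy by coverage-per-operating cost would pick R1, R5, R4 for 32 — worse than the optimum 29.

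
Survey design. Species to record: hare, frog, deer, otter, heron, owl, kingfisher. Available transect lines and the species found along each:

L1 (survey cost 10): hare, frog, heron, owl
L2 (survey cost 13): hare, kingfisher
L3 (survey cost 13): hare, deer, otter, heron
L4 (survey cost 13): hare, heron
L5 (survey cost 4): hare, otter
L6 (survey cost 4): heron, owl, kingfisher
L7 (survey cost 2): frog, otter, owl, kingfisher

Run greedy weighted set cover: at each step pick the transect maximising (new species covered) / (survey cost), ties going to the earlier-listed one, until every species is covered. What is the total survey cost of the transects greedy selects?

Pick 1: L7 adds 4 new (frog, otter, owl, kingfisher) at survey cost 2 (ratio 4/2).
Pick 2: L5 adds 1 new (hare) at survey cost 4 (ratio 1/4).
Pick 3: L6 adds 1 new (heron) at survey cost 4 (ratio 1/4).
Pick 4: L3 adds 1 new (deer) at survey cost 13 (ratio 1/13).
Greedy total survey cost: 2 + 4 + 4 + 13 = 23. (The true optimum is 15, so greedy overshoots here.)

23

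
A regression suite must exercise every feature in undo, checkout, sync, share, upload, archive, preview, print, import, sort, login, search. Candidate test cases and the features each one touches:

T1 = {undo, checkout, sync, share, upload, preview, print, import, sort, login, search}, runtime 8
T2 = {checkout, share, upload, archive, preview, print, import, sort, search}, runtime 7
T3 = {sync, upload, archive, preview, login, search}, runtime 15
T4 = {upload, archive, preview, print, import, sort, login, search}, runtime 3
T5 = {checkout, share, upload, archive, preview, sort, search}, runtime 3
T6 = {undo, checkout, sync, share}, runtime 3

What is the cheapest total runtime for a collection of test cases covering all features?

6

T4, T6 cover every feature at runtime 3 + 3 = 6.
Any cover uses at least 2 test cases; among all covering selections none totals below 6.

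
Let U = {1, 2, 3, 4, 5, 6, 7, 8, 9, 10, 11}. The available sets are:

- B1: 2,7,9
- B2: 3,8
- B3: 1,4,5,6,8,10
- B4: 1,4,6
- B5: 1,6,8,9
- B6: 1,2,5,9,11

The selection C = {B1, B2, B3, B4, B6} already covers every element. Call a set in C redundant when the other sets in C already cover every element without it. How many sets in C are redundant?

1

Drop B1: 7 uncovered — not redundant.
Drop B2: 3 uncovered — not redundant.
Drop B3: 10 uncovered — not redundant.
Drop B4: the rest still cover every element — redundant.
Drop B6: 11 uncovered — not redundant.
1 redundant: B4.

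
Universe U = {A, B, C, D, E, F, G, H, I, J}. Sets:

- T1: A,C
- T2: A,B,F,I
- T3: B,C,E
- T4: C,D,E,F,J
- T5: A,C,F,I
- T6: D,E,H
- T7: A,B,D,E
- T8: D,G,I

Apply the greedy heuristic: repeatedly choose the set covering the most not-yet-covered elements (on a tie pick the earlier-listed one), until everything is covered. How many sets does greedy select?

Pick 1: T4 covers 5 new elements (C, D, E, F, J).
Pick 2: T2 covers 3 new elements (A, B, I).
Pick 3: T6 covers 1 new elements (H).
Pick 4: T8 covers 1 new elements (G).
Greedy uses 4 sets.

4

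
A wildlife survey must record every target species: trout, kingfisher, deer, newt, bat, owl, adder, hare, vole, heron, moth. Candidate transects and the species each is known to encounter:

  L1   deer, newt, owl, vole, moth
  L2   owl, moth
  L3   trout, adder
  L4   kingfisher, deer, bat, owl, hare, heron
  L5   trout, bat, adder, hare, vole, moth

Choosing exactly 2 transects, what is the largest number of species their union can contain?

Choosing L4, L5 covers {trout, kingfisher, deer, bat, owl, adder, hare, vole, heron, moth} — 10 species.
No choice of 2 transects does better; here newt is left uncovered.

10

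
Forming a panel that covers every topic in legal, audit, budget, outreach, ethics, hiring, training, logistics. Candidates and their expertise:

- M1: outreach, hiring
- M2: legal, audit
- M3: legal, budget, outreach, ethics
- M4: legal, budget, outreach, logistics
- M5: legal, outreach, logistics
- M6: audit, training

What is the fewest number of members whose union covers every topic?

M1, M3, M4, M6 together cover {legal, audit, budget, outreach, ethics, hiring, training, logistics} — every topic.
No 3 of the 6 members cover everything (all 20 triples fall short), so 4 is minimum.

4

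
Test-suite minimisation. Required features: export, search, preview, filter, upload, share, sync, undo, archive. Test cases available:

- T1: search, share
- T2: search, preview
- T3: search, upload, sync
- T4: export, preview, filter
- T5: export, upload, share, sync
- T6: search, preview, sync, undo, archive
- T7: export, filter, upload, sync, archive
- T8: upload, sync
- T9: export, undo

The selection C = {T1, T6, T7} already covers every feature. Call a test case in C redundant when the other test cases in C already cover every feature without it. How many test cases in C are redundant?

0

Drop T1: share uncovered — not redundant.
Drop T6: preview, undo uncovered — not redundant.
Drop T7: export, filter, upload uncovered — not redundant.
None of the test cases in C is redundant.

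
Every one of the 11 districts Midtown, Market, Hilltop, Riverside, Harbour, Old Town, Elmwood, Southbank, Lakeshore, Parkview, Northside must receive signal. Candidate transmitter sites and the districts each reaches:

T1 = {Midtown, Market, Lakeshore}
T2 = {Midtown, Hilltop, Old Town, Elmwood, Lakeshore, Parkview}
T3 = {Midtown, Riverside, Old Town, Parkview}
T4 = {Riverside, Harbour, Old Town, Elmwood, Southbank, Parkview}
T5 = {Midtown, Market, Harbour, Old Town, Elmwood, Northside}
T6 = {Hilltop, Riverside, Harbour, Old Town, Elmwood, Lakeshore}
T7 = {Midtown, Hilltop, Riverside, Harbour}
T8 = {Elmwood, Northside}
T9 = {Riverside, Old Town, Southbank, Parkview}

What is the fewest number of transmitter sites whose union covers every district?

3

T2, T4, T5 together cover {Midtown, Market, Hilltop, Riverside, Harbour, Old Town, Elmwood, Southbank, Lakeshore, Parkview, Northside} — every district.
No 2 of the 9 transmitter sites cover everything (all 36 pairs fall short), so 3 is minimum.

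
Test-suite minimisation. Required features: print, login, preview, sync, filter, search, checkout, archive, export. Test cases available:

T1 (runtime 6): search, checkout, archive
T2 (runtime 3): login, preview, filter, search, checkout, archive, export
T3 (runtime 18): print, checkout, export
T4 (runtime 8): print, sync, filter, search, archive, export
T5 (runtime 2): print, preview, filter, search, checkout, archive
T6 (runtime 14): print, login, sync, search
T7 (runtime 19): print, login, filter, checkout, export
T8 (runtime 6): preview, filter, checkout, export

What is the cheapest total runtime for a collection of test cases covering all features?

11

T2, T4 cover every feature at runtime 3 + 8 = 11.
Any cover uses at least 2 test cases; among all covering selections none totals below 11.
Greedy by coverage-per-runtime would pick T5, T2, T4 for 13 — worse than the optimum 11.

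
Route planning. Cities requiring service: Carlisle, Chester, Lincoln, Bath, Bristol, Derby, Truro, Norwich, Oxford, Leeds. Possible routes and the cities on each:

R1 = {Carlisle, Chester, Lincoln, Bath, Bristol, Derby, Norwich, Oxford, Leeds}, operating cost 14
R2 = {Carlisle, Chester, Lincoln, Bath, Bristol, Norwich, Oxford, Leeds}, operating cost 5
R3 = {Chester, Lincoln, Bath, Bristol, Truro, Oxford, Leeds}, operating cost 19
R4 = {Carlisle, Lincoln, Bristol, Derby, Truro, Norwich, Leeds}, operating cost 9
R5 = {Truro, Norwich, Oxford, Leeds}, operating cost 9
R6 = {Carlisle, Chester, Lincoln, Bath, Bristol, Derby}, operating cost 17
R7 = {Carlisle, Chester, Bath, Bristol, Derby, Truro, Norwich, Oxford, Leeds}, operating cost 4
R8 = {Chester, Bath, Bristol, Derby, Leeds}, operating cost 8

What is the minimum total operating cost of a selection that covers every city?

9

R2, R7 cover every city at operating cost 5 + 4 = 9.
Any cover uses at least 2 routes; among all covering selections none totals below 9.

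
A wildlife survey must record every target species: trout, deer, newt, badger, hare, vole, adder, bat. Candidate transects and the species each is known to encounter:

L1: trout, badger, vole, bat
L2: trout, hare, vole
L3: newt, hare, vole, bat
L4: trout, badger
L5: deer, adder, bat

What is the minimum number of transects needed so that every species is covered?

3

L1, L3, L5 together cover {trout, deer, newt, badger, hare, vole, adder, bat} — every species.
No 2 of the 5 transects cover everything (all 10 pairs fall short), so 3 is minimum.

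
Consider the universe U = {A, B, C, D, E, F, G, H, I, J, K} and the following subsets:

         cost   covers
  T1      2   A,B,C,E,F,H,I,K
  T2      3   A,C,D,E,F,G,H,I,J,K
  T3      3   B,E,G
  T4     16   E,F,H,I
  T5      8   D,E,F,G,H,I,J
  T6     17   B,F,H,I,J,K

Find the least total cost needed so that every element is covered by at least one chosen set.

5

T1, T2 cover every element at cost 2 + 3 = 5.
Any cover uses at least 2 sets; among all covering selections none totals below 5.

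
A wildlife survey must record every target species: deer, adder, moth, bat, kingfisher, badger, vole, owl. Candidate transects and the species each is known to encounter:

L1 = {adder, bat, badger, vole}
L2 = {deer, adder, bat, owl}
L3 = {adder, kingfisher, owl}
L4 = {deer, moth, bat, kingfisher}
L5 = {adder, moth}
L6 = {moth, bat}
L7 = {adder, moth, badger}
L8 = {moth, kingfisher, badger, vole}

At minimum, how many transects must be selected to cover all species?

L2, L8 together cover {deer, adder, moth, bat, kingfisher, badger, vole, owl} — every species.
No single transect contains all 8 species, so 2 is optimal.
Greedy (largest uncovered first) would take L1, L4, L2 — 3 transects — but 2 suffice.

2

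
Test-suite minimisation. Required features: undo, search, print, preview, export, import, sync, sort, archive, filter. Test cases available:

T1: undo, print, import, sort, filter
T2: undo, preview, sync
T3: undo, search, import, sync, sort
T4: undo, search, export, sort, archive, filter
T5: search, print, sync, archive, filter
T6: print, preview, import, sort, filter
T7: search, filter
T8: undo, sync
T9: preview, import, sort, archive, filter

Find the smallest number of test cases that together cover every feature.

3

T1, T2, T4 together cover {undo, search, print, preview, export, import, sync, sort, archive, filter} — every feature.
No 2 of the 9 test cases cover everything (all 36 pairs fall short), so 3 is minimum.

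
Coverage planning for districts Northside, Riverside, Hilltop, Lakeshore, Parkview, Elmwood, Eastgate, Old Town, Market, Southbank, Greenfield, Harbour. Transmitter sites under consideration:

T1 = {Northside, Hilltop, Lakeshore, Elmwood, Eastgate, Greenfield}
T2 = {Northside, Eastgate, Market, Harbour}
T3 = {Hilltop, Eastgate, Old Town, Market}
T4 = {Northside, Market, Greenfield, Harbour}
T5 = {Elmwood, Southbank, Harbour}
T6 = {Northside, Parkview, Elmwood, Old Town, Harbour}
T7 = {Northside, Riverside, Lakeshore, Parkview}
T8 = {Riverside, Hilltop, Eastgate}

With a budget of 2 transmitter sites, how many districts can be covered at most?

9

Choosing T1, T6 covers {Northside, Hilltop, Lakeshore, Parkview, Elmwood, Eastgate, Old Town, Greenfield, Harbour} — 9 districts.
No choice of 2 transmitter sites does better; here Riverside, Market, Southbank are left uncovered.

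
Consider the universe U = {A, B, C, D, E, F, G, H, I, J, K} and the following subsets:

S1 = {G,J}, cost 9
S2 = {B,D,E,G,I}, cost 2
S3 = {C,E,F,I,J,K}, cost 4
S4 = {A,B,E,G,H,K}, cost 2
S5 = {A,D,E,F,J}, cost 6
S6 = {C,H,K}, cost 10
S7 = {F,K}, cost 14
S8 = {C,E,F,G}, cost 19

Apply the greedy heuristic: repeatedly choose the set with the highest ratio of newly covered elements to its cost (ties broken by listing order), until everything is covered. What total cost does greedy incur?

8

Pick 1: S4 adds 6 new (A, B, E, G, H, K) at cost 2 (ratio 6/2).
Pick 2: S2 adds 2 new (D, I) at cost 2 (ratio 2/2).
Pick 3: S3 adds 3 new (C, F, J) at cost 4 (ratio 3/4).
Greedy total cost: 2 + 2 + 4 = 8.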